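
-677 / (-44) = 677 / 44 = 15.39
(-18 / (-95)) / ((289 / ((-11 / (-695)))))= 198 / 19081225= 0.00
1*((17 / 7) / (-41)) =-17 / 287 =-0.06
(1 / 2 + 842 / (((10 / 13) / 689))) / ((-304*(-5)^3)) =7541799 / 380000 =19.85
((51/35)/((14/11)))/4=561/1960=0.29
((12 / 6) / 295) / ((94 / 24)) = 24 / 13865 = 0.00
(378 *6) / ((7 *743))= 324 / 743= 0.44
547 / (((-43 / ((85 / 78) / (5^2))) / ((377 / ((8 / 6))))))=-269671 / 1720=-156.79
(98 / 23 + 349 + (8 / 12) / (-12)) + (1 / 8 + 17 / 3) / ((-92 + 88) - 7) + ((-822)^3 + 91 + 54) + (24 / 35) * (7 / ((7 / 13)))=-354108309851393 / 637560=-555411741.41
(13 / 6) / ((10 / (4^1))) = 13 / 15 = 0.87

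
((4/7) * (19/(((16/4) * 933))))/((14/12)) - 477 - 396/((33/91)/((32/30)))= -125096761/76195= -1641.80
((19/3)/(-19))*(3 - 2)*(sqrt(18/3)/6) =-sqrt(6)/18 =-0.14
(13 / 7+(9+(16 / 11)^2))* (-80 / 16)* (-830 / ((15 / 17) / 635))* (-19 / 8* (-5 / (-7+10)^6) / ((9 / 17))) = 19874761669625 / 16671501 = 1192139.91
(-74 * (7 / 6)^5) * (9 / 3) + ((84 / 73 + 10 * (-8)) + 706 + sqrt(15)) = sqrt(15) + 13937765 / 94608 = 151.19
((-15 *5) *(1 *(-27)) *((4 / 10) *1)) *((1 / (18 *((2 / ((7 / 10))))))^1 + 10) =32463 / 4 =8115.75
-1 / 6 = -0.17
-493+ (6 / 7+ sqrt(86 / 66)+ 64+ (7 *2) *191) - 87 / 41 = sqrt(1419) / 33+ 643952 / 287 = 2244.88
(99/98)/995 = 99/97510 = 0.00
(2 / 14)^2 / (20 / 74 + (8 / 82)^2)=62197 / 852698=0.07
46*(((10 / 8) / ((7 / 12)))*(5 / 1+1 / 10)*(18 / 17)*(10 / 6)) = 6210 / 7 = 887.14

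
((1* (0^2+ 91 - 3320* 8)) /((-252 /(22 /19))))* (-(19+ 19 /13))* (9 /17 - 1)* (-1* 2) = -30448 /13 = -2342.15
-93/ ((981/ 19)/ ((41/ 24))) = -24149/ 7848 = -3.08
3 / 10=0.30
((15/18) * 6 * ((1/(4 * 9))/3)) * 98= 245/54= 4.54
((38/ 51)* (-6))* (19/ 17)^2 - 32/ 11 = -459012/ 54043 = -8.49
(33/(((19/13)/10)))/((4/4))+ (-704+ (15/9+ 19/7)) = -189058/399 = -473.83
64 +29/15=989/15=65.93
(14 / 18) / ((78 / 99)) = 77 / 78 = 0.99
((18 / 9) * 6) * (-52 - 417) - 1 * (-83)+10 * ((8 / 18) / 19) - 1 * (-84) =-933791 / 171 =-5460.77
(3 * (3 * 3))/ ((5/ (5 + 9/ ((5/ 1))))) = 36.72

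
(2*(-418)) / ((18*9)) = -418 / 81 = -5.16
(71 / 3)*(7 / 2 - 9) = -781 / 6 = -130.17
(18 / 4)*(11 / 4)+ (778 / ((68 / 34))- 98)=2427 / 8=303.38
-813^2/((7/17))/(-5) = 11236473/35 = 321042.09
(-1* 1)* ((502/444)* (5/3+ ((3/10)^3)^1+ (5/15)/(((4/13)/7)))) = -2328527/222000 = -10.49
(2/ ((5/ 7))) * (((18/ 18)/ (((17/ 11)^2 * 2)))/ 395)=847/ 570775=0.00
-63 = -63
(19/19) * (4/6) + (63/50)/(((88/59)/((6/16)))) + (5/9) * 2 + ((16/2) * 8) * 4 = 81764359/316800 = 258.09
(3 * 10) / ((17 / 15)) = 450 / 17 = 26.47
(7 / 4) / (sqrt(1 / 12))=7* sqrt(3) / 2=6.06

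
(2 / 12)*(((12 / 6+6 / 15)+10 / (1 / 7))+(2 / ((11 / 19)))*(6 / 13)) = 26453 / 2145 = 12.33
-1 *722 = -722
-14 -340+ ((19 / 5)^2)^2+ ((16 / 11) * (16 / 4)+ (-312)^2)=668279781 / 6875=97204.33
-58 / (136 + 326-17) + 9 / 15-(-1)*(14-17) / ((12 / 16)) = -1571 / 445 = -3.53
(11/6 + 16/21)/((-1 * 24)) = -0.11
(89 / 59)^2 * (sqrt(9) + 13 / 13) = 31684 / 3481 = 9.10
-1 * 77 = -77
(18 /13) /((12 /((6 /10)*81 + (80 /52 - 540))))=-95523 /1690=-56.52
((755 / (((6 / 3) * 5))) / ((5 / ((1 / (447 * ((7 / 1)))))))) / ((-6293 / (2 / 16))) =-151 / 1575263760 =-0.00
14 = 14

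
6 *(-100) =-600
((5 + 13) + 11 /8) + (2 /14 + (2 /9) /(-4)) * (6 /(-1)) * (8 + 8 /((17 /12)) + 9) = 3065 /408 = 7.51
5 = 5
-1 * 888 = -888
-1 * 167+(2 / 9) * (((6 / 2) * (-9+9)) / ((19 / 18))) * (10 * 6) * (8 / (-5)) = -167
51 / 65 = 0.78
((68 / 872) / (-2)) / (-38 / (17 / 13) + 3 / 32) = 2312 / 1717513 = 0.00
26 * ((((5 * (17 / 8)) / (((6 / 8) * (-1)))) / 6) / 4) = -1105 / 72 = -15.35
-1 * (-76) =76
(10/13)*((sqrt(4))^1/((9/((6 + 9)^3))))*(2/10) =1500/13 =115.38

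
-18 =-18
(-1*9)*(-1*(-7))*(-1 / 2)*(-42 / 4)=-330.75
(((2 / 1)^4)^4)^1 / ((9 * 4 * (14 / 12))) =32768 / 21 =1560.38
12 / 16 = 3 / 4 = 0.75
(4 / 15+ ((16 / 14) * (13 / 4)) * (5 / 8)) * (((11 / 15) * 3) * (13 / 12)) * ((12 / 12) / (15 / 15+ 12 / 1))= 11957 / 25200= 0.47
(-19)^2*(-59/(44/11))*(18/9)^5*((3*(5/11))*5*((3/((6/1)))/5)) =-1277940/11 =-116176.36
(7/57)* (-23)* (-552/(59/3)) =88872/1121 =79.28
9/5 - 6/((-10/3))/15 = 48/25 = 1.92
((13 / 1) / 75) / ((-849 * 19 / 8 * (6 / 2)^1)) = -104 / 3629475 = -0.00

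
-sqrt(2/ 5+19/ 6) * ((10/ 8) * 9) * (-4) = 3 * sqrt(3210)/ 2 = 84.99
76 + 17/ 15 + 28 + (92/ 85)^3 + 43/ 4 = 863346481/ 7369500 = 117.15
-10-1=-11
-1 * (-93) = 93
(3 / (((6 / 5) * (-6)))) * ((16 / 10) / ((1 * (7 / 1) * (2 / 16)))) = -16 / 21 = -0.76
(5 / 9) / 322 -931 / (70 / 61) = -5877856 / 7245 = -811.30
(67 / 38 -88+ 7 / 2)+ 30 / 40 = -6231 / 76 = -81.99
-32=-32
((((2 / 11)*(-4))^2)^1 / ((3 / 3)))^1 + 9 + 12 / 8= 11.03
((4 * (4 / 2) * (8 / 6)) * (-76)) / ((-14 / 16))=19456 / 21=926.48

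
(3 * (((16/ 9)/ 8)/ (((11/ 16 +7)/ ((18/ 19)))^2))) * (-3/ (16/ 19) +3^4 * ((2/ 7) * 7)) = 973440/ 606841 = 1.60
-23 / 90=-0.26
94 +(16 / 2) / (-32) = 375 / 4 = 93.75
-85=-85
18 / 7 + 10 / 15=68 / 21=3.24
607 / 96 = 6.32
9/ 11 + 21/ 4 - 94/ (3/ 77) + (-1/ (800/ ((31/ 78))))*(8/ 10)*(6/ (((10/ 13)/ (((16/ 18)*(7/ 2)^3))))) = -2382649463/ 990000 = -2406.72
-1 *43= -43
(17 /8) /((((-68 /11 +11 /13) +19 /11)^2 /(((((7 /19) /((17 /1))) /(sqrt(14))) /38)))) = 20449 * sqrt(14) /3075789312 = 0.00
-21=-21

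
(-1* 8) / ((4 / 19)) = -38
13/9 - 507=-4550/9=-505.56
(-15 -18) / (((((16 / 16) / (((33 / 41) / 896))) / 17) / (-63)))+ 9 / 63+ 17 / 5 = 6482347 / 183680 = 35.29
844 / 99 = 8.53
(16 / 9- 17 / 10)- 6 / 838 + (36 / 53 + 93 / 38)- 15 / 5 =3744833 / 18986985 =0.20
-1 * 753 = -753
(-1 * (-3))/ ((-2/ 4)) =-6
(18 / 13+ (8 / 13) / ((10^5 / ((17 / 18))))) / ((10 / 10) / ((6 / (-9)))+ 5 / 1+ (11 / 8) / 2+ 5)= 8100034 / 53746875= 0.15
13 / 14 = 0.93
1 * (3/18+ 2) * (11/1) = 143/6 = 23.83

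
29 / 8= 3.62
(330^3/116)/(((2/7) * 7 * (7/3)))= 13476375/203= 66386.08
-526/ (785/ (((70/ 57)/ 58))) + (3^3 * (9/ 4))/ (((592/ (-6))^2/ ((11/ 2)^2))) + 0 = 63514629875/ 363811070976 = 0.17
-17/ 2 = -8.50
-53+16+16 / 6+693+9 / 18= 3955 / 6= 659.17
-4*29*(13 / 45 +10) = -53708 / 45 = -1193.51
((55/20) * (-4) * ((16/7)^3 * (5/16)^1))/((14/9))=-63360/2401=-26.39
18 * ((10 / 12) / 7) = 15 / 7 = 2.14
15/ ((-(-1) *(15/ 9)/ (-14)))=-126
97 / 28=3.46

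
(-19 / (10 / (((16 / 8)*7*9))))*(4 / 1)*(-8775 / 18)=466830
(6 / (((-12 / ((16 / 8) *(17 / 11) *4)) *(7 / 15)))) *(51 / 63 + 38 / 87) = -23460 / 1421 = -16.51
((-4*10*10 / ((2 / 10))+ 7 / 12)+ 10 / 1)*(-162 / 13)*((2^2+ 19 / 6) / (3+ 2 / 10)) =46194255 / 832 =55521.94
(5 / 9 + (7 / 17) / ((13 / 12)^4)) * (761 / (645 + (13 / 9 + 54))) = 0.93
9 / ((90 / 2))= 0.20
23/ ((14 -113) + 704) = 23/ 605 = 0.04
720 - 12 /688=123837 /172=719.98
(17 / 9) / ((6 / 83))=1411 / 54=26.13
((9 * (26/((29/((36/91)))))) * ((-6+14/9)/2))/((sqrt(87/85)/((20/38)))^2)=-4080000/2125207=-1.92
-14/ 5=-2.80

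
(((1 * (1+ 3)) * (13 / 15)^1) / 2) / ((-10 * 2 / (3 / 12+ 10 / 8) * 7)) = -13 / 700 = -0.02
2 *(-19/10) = -19/5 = -3.80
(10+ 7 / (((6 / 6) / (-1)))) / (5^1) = 3 / 5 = 0.60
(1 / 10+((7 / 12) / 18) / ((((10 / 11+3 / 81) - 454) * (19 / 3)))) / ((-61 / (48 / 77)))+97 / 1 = 5823949769173 / 60041351755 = 97.00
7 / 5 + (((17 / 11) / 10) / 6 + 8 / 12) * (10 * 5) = 11887 / 330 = 36.02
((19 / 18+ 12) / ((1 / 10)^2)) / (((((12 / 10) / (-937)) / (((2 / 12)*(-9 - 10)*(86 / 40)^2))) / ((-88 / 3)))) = -425461879975 / 972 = -437717983.51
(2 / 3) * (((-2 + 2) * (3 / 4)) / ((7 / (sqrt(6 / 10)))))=0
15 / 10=1.50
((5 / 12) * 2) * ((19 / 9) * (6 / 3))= 95 / 27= 3.52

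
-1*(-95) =95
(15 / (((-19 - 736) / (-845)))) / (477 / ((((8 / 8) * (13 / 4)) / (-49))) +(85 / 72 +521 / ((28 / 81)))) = -16609320 / 5622817049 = -0.00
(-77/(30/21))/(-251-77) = 539/3280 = 0.16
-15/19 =-0.79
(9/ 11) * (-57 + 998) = 769.91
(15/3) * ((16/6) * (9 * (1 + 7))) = 960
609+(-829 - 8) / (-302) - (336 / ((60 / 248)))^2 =-14557560197 / 7550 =-1928153.67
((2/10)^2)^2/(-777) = -1/485625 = -0.00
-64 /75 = -0.85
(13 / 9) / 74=0.02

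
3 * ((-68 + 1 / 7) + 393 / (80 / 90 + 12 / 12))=50052 / 119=420.61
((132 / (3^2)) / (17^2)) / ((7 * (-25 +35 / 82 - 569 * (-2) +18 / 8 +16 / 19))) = 137104 / 21114494037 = 0.00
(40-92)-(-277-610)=835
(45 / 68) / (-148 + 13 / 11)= -99 / 21964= -0.00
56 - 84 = -28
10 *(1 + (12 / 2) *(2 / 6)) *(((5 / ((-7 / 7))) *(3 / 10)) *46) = -2070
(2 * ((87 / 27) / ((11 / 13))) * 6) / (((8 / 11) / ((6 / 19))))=377 / 19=19.84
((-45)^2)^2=4100625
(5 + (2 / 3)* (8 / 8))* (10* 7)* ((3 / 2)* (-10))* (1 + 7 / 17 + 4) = -32200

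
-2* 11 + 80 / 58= -598 / 29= -20.62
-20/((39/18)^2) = -720/169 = -4.26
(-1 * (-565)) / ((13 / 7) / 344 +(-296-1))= -1360520 / 715163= -1.90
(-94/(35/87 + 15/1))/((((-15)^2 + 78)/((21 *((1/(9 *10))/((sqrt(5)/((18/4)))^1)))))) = -28623 *sqrt(5)/6767000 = -0.01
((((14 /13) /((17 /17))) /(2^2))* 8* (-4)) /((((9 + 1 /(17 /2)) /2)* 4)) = -952 /2015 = -0.47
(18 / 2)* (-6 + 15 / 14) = -621 / 14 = -44.36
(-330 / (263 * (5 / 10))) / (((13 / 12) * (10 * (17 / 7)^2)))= -0.04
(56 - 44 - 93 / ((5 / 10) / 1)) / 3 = -58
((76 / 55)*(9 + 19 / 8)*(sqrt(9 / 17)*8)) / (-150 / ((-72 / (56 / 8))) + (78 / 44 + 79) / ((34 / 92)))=248976*sqrt(17) / 2615885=0.39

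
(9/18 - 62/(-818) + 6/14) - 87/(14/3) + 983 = 2763830/2863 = 965.36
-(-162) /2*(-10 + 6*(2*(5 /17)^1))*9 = -80190 /17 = -4717.06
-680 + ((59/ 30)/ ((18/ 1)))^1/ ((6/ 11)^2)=-679.63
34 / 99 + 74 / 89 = 1.17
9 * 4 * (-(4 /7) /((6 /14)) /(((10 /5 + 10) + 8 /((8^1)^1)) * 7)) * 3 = -144 /91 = -1.58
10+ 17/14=157/14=11.21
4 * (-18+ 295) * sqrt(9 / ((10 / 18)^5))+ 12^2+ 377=521+ 807732 * sqrt(5) / 125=14970.15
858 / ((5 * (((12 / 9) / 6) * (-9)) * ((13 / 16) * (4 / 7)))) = -924 / 5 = -184.80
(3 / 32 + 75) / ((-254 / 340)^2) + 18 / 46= 400479813 / 2967736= 134.94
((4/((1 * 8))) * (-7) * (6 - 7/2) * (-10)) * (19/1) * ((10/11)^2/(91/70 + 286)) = 1662500/347633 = 4.78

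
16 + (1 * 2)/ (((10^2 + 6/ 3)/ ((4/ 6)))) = 2450/ 153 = 16.01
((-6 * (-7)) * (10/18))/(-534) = -35/801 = -0.04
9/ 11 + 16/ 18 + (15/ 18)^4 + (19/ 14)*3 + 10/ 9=735653/ 99792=7.37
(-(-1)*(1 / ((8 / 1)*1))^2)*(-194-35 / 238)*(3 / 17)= -0.54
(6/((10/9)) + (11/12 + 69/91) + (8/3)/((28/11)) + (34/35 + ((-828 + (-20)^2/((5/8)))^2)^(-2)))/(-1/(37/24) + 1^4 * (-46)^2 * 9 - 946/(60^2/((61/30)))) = 0.00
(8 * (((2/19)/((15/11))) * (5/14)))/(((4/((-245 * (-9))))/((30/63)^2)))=11000/399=27.57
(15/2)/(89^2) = 0.00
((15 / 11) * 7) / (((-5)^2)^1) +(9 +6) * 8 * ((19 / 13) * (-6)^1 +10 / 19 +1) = -11802213 / 13585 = -868.77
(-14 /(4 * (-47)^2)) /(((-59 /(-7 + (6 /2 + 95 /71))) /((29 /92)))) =-38367 /1702644184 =-0.00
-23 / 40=-0.58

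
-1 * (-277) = 277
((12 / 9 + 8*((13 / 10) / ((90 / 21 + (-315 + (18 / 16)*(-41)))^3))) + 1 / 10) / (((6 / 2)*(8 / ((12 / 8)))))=114374496872183 / 1276738773613920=0.09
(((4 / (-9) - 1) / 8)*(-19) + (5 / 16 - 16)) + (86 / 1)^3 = 91590299 / 144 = 636043.74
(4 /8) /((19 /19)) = 1 /2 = 0.50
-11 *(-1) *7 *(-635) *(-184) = 8996680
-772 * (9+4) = -10036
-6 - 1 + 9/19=-124/19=-6.53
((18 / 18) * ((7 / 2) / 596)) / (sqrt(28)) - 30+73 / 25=-677 / 25+sqrt(7) / 2384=-27.08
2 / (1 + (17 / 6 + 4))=12 / 47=0.26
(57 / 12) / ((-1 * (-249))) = 19 / 996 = 0.02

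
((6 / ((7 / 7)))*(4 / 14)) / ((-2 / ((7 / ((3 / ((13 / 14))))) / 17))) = -13 / 119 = -0.11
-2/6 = -1/3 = -0.33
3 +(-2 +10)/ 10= 19/ 5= 3.80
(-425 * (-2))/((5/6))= 1020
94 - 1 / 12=1127 / 12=93.92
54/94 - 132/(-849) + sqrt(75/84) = 9709/13301 + 5*sqrt(7)/14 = 1.67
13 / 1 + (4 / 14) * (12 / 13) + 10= 2117 / 91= 23.26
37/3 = 12.33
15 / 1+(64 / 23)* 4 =601 / 23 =26.13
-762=-762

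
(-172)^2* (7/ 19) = 207088/ 19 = 10899.37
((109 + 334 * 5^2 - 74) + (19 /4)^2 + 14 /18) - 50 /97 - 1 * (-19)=117705889 /13968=8426.82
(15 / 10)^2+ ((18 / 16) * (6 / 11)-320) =-6977 / 22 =-317.14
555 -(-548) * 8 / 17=13819 / 17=812.88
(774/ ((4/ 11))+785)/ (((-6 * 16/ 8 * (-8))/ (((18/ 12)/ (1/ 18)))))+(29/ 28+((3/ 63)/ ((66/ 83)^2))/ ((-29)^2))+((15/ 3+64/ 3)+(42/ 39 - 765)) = 1326028976995/ 16001713728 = 82.87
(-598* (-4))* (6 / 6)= 2392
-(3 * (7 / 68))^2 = -441 / 4624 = -0.10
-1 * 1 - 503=-504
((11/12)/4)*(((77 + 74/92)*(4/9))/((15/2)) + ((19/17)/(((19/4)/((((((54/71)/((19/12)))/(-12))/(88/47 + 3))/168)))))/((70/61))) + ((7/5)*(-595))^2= 17741677491681983201/25568427336480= 693890.06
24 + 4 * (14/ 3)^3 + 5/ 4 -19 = 44579/ 108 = 412.77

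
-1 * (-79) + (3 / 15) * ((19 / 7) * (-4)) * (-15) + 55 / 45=7106 / 63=112.79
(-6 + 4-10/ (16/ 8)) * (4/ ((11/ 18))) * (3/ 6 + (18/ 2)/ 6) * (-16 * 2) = 32256/ 11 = 2932.36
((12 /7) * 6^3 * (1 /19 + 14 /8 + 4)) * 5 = 204120 /19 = 10743.16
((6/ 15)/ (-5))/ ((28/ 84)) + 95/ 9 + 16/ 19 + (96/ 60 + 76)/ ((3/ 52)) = 5797859/ 4275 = 1356.22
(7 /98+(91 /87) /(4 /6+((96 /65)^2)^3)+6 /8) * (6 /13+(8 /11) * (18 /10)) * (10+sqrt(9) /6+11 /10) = 588397069941084909 /31270128268604225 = 18.82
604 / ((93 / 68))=41072 / 93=441.63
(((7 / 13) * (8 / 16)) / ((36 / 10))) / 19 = 35 / 8892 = 0.00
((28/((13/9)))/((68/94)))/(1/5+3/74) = 2191140/19669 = 111.40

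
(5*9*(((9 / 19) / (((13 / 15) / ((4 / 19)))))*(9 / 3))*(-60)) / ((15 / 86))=-25077600 / 4693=-5343.62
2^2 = 4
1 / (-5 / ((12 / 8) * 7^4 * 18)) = -12965.40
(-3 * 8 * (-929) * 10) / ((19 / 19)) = 222960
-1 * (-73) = 73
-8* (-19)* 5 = 760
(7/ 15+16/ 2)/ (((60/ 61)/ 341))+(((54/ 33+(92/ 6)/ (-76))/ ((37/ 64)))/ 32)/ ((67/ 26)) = 1368721849897/ 466299900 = 2935.28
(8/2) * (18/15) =24/5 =4.80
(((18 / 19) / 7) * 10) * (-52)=-9360 / 133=-70.38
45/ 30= 3/ 2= 1.50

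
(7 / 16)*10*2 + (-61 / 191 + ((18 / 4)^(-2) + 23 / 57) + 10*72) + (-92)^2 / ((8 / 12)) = 15784924343 / 1175796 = 13424.88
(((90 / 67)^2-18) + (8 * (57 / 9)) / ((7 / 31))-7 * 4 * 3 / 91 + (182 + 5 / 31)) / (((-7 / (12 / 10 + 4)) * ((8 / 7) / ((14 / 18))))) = -14794360169 / 75145860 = -196.88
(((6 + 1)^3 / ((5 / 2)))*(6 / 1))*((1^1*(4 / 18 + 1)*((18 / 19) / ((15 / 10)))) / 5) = 60368 / 475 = 127.09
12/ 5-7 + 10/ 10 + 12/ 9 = -2.27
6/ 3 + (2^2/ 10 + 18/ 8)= 93/ 20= 4.65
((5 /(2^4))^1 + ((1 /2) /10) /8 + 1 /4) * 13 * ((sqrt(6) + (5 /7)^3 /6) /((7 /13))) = 54925 /65856 + 2197 * sqrt(6) /160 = 34.47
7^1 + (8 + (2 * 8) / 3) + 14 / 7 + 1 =70 / 3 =23.33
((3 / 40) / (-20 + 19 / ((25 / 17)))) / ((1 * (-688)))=5 / 324736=0.00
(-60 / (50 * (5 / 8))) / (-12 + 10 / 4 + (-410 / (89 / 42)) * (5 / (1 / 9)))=8544 / 38787275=0.00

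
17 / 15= 1.13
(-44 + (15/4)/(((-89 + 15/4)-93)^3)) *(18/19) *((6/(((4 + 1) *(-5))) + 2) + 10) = -490.21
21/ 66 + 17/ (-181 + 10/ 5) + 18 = 18.22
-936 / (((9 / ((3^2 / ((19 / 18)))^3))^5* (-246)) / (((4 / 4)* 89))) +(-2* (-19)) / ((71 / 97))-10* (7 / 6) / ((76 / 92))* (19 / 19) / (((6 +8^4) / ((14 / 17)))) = 346516102663101671123710891505142432491 / 660364952894797032068476827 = 524734241488.90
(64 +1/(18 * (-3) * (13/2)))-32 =11231/351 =32.00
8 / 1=8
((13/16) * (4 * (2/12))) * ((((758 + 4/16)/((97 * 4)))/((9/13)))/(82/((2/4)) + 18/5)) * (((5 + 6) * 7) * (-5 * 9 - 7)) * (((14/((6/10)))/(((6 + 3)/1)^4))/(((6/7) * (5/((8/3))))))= -13967438485/172794852504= -0.08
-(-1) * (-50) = -50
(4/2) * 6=12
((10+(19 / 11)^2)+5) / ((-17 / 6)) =-768 / 121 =-6.35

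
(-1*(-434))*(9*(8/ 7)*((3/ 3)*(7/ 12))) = 2604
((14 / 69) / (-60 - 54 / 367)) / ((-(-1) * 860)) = -2569 / 654935580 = -0.00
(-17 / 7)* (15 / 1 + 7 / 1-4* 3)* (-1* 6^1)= 1020 / 7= 145.71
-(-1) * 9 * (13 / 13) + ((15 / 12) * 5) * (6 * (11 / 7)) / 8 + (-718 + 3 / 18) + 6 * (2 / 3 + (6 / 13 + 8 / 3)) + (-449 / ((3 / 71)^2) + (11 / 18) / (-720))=-297397545671 / 1179360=-252168.59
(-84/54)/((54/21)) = -49/81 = -0.60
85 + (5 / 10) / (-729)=123929 / 1458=85.00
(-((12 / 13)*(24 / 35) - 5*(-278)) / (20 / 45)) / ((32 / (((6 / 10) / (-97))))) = 8541963 / 14123200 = 0.60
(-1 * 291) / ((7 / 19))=-5529 / 7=-789.86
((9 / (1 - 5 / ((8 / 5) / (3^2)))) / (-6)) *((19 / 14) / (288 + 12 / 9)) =171 / 659246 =0.00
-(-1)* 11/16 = 11/16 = 0.69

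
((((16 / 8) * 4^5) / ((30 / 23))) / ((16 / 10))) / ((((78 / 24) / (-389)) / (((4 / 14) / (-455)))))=73.76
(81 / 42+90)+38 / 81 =104779 / 1134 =92.40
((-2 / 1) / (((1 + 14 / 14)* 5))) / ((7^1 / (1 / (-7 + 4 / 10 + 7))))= -1 / 14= -0.07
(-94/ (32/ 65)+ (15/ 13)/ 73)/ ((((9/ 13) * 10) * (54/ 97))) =-56239727/ 1135296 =-49.54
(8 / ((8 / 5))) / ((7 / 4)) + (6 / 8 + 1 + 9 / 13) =1929 / 364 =5.30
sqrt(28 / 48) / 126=0.01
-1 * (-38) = 38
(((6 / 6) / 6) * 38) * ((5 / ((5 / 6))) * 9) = 342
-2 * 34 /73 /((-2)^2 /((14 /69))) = -238 /5037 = -0.05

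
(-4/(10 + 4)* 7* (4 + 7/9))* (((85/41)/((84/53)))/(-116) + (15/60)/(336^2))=0.11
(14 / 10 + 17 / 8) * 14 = 987 / 20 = 49.35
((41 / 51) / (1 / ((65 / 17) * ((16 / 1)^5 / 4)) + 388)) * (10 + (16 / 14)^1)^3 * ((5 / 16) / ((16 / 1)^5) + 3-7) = -3536304344903655 / 308402602121656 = -11.47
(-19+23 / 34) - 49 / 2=-728 / 17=-42.82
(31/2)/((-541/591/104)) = -952692/541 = -1760.98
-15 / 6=-5 / 2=-2.50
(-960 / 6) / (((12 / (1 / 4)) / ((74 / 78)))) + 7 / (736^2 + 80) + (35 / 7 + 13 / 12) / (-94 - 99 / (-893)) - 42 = -80121785872673 / 1771540881552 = -45.23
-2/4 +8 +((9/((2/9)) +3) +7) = 58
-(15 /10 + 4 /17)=-59 /34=-1.74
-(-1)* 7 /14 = 1 /2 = 0.50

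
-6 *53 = -318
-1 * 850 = -850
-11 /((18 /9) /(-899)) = 9889 /2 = 4944.50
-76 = -76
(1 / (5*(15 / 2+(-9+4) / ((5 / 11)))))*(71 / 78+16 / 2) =-139 / 273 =-0.51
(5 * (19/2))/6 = 95/12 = 7.92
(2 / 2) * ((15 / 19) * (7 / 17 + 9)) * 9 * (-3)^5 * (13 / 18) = -11736.22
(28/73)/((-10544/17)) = -119/192428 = -0.00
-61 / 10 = -6.10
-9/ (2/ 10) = -45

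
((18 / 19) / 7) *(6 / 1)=108 / 133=0.81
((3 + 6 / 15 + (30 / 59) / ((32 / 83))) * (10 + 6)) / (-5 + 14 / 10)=-22273 / 1062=-20.97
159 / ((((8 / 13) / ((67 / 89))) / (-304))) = -5262582 / 89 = -59130.13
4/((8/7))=3.50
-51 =-51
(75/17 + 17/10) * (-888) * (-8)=3690528/85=43417.98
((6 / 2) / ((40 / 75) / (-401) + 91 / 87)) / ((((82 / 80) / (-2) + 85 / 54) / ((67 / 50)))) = 56098296 / 15475457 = 3.62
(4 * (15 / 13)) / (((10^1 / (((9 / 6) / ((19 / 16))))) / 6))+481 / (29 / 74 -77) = -3893702 / 1400243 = -2.78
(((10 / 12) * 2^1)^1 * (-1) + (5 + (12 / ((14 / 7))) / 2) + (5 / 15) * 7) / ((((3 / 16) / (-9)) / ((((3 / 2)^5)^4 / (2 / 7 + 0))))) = -317297380491 / 65536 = -4841573.80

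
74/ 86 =37/ 43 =0.86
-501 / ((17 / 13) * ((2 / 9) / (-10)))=293085 / 17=17240.29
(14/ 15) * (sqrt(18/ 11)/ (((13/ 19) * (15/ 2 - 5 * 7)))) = -532 * sqrt(22)/ 39325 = -0.06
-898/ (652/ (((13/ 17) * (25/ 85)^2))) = -145925/ 1601638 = -0.09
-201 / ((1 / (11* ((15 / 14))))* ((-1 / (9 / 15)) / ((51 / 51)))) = 19899 / 14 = 1421.36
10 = 10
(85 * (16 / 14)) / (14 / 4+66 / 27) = 12240 / 749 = 16.34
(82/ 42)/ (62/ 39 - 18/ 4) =-1066/ 1589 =-0.67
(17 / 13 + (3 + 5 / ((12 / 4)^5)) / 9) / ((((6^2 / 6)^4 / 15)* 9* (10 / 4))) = 0.00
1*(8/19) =0.42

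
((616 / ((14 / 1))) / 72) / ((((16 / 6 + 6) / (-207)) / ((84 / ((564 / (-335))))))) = 1779855 / 2444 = 728.25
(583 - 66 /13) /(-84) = -7513 /1092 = -6.88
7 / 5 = 1.40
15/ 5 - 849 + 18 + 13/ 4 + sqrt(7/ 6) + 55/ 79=-260401/ 316 + sqrt(42)/ 6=-822.97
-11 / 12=-0.92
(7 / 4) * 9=63 / 4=15.75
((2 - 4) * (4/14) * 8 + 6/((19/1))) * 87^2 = -4284054/133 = -32210.93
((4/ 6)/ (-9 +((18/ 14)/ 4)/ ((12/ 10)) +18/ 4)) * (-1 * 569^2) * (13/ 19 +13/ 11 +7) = 67192062896/ 148599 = 452170.36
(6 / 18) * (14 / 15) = 14 / 45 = 0.31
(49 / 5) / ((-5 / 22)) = -1078 / 25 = -43.12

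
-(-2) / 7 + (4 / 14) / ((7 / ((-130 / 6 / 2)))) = -23 / 147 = -0.16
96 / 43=2.23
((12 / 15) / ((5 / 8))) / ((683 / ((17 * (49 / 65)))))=26656 / 1109875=0.02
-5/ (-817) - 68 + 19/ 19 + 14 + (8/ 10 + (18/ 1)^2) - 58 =873398/ 4085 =213.81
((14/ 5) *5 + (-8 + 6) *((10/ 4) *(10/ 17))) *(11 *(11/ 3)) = 22748/ 51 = 446.04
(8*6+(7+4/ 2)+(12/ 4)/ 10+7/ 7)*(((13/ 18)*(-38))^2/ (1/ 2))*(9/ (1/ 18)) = 14227298.80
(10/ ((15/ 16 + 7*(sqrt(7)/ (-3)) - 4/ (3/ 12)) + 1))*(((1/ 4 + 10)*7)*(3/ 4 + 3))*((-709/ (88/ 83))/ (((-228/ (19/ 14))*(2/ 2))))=-122144304375/ 129471584 + 1266681675*sqrt(7)/ 8091974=-529.25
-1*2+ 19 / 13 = -0.54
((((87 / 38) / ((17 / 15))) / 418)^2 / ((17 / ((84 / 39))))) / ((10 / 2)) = 2384235 / 4028560423316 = 0.00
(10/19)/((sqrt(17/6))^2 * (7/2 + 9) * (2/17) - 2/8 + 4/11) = 0.12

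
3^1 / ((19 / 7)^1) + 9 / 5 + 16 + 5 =2271 / 95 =23.91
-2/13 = -0.15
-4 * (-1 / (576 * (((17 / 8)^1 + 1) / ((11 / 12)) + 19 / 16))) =11 / 7281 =0.00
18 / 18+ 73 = 74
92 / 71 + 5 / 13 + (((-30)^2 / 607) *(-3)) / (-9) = 1218357 / 560261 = 2.17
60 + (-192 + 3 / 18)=-791 / 6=-131.83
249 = 249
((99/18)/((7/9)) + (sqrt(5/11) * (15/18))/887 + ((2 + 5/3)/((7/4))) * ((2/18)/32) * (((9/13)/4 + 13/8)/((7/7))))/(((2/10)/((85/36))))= 2125 * sqrt(55)/2107512 + 473460625/5660928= 83.64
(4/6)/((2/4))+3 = 13/3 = 4.33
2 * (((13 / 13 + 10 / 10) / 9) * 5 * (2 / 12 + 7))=430 / 27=15.93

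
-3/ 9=-1/ 3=-0.33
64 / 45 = 1.42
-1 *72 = -72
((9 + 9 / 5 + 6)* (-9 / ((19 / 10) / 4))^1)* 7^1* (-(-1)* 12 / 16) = -31752 / 19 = -1671.16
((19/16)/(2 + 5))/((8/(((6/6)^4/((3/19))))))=361/2688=0.13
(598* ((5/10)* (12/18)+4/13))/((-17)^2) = 1150/867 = 1.33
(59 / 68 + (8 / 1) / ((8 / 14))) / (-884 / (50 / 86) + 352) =-25275 / 1986416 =-0.01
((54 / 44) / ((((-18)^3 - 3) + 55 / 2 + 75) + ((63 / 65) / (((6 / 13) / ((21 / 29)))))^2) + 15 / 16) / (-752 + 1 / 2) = -26498927095 / 21246393807672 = -0.00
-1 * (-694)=694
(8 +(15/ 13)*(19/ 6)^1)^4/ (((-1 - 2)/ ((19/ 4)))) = -53382985713/ 1827904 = -29204.48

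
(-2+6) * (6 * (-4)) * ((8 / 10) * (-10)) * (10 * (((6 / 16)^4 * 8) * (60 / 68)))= 18225 / 17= 1072.06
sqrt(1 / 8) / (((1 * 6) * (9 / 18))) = sqrt(2) / 12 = 0.12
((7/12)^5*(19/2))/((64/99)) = 0.99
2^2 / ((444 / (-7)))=-0.06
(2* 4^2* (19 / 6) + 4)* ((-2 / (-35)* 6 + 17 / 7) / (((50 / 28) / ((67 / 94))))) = 2053684 / 17625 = 116.52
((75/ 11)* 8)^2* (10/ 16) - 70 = 216530/ 121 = 1789.50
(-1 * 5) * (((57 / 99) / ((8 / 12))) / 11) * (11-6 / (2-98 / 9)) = -8873 / 1936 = -4.58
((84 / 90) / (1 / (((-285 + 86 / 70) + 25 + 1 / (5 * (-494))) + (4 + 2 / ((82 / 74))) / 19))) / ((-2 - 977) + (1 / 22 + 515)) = 0.52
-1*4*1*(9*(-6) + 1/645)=139316/645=215.99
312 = 312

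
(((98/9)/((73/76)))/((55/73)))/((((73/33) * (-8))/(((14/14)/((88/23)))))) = -21413/96360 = -0.22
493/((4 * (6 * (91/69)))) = 11339/728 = 15.58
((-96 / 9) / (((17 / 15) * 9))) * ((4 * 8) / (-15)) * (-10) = -10240 / 459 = -22.31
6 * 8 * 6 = 288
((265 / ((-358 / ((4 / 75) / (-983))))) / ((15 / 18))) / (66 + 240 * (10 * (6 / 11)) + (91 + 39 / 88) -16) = 18656 / 561509579475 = 0.00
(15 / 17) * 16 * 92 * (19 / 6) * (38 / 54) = 1328480 / 459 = 2894.29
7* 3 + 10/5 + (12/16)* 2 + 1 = 51/2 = 25.50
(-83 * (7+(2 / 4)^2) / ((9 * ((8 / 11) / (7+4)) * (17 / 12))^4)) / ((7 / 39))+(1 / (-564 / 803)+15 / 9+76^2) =-40981120332869 / 47482690752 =-863.07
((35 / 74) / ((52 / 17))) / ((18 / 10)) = 2975 / 34632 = 0.09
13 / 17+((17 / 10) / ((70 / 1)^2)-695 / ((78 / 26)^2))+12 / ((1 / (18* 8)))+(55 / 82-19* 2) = 496172122141 / 307377000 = 1614.21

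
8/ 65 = 0.12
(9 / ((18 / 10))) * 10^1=50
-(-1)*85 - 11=74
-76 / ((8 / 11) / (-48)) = 5016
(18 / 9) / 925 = 2 / 925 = 0.00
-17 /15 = -1.13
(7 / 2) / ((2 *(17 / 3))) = 21 / 68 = 0.31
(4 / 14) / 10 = 1 / 35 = 0.03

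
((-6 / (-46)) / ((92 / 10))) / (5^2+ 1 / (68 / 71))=510 / 936859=0.00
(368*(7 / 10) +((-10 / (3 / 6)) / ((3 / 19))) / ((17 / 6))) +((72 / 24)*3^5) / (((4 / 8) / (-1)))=-105834 / 85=-1245.11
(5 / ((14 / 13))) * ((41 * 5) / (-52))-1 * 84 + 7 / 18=-51365 / 504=-101.91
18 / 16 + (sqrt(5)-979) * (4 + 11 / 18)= -324947 / 72 + 83 * sqrt(5) / 18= -4502.84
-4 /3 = -1.33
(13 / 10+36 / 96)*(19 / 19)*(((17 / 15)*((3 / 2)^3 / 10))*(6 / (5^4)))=30753 / 5000000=0.01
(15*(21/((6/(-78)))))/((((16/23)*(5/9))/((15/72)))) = -282555/128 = -2207.46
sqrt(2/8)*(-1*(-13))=13/2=6.50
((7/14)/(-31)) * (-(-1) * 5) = -5/62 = -0.08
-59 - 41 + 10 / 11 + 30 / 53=-57440 / 583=-98.52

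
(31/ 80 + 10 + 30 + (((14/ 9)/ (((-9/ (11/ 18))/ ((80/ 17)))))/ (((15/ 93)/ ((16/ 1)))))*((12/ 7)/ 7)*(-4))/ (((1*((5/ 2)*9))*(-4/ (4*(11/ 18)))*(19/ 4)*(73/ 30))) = -2256866777/ 10829127330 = -0.21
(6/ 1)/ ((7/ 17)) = 102/ 7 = 14.57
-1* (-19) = 19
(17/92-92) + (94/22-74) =-163481/1012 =-161.54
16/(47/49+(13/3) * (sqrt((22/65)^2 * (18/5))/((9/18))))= -4606000/9020547+8451520 * sqrt(10)/9020547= 2.45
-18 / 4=-9 / 2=-4.50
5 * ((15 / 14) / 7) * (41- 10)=2325 / 98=23.72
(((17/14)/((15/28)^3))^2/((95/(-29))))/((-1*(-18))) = -10302863872/9738984375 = -1.06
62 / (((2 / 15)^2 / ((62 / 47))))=216225 / 47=4600.53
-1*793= -793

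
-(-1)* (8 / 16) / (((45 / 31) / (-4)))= -62 / 45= -1.38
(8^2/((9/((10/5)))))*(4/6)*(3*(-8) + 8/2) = -5120/27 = -189.63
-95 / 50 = -19 / 10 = -1.90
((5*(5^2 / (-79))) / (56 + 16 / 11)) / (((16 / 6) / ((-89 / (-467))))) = -367125 / 186531008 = -0.00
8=8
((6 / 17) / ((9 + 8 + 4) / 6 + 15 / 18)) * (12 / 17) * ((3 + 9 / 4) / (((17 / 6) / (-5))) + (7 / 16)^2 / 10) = -10863909 / 20438080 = -0.53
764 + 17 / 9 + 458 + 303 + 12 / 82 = 563476 / 369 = 1527.04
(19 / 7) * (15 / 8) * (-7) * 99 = -28215 / 8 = -3526.88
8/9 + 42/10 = 5.09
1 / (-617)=-1 / 617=-0.00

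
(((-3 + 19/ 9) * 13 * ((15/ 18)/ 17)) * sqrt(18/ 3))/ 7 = -260 * sqrt(6)/ 3213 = -0.20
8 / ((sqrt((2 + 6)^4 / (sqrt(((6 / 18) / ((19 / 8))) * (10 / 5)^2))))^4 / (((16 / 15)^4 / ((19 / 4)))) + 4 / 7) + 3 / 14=1151364773 / 5373033778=0.21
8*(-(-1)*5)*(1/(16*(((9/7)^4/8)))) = 7.32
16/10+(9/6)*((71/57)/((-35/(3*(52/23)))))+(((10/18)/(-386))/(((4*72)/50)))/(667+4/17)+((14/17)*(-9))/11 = 0.56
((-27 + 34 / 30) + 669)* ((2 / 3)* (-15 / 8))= -9647 / 12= -803.92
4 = 4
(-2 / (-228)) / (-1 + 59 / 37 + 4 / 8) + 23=106228 / 4617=23.01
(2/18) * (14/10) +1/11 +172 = 85262/495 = 172.25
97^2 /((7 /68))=639812 /7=91401.71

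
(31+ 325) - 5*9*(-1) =401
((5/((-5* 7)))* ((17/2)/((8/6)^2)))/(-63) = 17/1568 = 0.01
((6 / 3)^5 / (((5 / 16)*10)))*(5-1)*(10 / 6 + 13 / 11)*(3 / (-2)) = -48128 / 275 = -175.01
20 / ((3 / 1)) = 20 / 3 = 6.67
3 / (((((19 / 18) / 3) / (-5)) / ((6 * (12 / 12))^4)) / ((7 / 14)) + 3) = 524880 / 524861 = 1.00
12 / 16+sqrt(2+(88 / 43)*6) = 3 / 4+sqrt(26402) / 43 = 4.53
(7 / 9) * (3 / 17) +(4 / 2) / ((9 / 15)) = 59 / 17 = 3.47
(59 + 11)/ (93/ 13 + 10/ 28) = 12740/ 1367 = 9.32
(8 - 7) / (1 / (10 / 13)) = 0.77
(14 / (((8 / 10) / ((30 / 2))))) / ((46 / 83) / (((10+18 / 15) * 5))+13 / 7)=610050 / 4339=140.60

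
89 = 89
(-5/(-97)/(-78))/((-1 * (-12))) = -0.00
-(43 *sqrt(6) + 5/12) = -43 *sqrt(6)-5/12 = -105.74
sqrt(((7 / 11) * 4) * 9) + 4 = 4 + 6 * sqrt(77) / 11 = 8.79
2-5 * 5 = -23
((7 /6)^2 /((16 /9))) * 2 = 49 /32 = 1.53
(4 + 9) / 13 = 1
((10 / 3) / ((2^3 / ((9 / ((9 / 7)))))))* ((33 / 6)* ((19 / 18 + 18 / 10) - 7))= -28721 / 432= -66.48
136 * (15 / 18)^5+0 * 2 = 53125 / 972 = 54.66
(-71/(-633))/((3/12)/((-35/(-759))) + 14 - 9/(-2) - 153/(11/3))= -109340/17357493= -0.01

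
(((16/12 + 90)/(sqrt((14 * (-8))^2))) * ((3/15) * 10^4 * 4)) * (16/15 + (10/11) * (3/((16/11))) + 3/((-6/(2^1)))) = 798025/63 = 12667.06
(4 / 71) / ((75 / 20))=0.02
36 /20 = 9 /5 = 1.80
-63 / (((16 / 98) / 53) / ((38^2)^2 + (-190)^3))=97632082863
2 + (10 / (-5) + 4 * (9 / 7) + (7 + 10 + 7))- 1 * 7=155 / 7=22.14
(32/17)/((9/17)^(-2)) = 0.53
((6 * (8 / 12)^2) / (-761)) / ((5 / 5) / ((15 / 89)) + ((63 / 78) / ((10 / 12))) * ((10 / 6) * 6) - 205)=65 / 3512776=0.00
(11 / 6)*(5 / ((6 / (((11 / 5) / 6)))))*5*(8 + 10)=605 / 12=50.42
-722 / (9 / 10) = -802.22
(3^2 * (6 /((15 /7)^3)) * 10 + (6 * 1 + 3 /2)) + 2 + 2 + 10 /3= 10457 /150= 69.71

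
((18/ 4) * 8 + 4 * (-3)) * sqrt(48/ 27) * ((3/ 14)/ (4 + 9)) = 48/ 91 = 0.53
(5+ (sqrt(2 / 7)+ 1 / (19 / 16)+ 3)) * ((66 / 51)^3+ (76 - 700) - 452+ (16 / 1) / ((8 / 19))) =-854959728 / 93347 - 5089046 * sqrt(14) / 34391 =-9712.62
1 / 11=0.09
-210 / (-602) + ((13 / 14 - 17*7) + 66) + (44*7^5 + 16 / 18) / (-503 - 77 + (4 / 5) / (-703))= -1831839885679 / 1380712284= -1326.74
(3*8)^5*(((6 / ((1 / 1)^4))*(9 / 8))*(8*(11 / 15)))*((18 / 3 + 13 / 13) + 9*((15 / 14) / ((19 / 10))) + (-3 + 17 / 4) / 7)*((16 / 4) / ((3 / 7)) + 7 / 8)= 749426743296 / 19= 39443512805.05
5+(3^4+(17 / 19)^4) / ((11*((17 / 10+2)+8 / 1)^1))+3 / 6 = 2057744837 / 335446254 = 6.13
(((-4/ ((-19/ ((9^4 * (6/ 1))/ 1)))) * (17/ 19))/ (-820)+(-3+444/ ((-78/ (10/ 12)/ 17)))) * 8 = -2140031744/ 2886195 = -741.47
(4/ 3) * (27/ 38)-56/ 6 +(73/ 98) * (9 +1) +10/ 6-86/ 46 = -73225/ 64239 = -1.14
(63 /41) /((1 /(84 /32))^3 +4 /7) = 2.45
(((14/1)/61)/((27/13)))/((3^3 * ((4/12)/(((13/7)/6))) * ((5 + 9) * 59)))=169/36731394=0.00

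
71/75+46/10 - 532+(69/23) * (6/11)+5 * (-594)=-2883224/825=-3494.82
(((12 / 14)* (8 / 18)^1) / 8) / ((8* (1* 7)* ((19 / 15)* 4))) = 5 / 29792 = 0.00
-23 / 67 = -0.34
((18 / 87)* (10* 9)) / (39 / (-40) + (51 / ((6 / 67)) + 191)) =7200 / 293683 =0.02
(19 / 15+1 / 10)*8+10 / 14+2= 1433 / 105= 13.65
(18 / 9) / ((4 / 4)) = 2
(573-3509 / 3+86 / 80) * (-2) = 71471 / 60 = 1191.18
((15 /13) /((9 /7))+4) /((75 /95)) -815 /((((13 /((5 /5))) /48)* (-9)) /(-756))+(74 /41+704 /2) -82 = -6056149571 /23985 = -252497.38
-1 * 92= -92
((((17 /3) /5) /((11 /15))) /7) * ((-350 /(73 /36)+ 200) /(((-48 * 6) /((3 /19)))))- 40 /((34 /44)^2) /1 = -12406385965 /185189466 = -66.99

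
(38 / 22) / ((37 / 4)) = 76 / 407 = 0.19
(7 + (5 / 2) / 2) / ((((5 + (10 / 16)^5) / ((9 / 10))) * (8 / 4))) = 202752 / 278275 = 0.73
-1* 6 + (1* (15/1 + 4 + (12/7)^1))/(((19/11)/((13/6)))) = 15947/798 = 19.98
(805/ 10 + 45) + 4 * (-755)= -5789/ 2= -2894.50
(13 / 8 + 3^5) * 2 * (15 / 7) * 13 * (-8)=-763230 / 7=-109032.86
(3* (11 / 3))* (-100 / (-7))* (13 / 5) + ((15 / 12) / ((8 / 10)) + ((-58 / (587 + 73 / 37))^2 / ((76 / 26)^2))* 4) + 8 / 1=125446790696623 / 300012556032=418.14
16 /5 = 3.20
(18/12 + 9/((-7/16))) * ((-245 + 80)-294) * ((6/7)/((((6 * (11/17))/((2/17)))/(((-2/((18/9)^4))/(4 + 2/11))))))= -122553/18032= -6.80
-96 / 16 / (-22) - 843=-9270 / 11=-842.73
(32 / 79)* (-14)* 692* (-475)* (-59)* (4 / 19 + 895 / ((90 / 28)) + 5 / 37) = -806587189408000 / 26307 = -30660553822.48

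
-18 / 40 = -9 / 20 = -0.45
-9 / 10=-0.90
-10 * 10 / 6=-50 / 3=-16.67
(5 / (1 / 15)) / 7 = 75 / 7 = 10.71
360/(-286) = -180/143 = -1.26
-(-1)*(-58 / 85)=-0.68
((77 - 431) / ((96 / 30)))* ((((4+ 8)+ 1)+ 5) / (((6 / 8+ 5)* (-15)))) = 531 / 23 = 23.09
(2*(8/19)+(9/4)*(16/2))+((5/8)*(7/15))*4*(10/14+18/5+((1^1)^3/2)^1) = 27883/1140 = 24.46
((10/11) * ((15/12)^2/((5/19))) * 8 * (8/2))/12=475/33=14.39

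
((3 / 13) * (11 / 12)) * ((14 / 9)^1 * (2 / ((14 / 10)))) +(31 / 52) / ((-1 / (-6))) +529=124733 / 234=533.05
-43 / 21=-2.05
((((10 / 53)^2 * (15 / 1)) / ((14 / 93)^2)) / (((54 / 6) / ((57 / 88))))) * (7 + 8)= 308120625 / 12112408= 25.44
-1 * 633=-633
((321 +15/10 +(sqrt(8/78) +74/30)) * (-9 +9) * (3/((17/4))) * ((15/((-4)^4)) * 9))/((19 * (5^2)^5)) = 0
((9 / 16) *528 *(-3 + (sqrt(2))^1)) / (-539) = 81 / 49 -27 *sqrt(2) / 49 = 0.87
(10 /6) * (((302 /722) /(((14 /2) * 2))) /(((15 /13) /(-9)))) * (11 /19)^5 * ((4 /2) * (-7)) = 316143113 /893871739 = 0.35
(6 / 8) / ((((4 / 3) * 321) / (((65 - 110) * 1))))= -0.08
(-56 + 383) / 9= 109 / 3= 36.33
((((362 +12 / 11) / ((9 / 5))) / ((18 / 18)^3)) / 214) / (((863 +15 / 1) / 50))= 249625 / 4650327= 0.05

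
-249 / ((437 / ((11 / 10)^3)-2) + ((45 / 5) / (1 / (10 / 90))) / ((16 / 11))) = -5302704 / 6964049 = -0.76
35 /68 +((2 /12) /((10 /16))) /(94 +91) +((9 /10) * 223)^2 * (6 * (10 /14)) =228028535669 /1320900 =172631.19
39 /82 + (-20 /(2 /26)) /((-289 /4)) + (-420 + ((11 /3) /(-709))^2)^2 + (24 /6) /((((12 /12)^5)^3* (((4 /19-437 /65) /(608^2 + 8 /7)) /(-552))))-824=1142459889706356491512772945879 /9102831605805012702606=125505989.69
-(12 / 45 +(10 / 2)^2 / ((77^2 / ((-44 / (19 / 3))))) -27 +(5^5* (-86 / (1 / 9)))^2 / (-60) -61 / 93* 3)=464329240361425261 / 4762065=97505859403.73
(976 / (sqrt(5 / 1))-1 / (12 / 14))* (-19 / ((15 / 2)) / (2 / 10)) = 133 / 9-37088* sqrt(5) / 15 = -5513.97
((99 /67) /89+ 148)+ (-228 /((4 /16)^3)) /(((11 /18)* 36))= -33797195 /65593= -515.26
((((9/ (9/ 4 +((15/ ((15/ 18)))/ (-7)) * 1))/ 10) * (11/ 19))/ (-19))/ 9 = 154/ 16245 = 0.01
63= 63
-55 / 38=-1.45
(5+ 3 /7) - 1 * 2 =24 /7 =3.43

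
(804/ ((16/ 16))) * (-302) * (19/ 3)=-1537784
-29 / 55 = -0.53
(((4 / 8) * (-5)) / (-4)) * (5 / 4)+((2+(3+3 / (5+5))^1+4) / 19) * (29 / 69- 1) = 6957 / 13984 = 0.50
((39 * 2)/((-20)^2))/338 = 3/5200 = 0.00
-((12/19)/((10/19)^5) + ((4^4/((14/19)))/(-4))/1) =12463259/175000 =71.22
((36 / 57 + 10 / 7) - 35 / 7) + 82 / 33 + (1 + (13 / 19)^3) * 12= 24382315 / 1584429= 15.39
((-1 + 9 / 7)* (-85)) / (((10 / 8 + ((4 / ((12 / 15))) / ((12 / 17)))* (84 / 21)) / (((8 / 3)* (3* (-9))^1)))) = 29376 / 497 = 59.11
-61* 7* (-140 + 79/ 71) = 4210647/ 71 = 59304.89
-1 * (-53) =53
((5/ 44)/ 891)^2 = 25/ 1536953616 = 0.00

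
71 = 71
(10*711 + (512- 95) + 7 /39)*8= 2348480 /39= 60217.44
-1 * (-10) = 10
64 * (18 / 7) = 1152 / 7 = 164.57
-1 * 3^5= -243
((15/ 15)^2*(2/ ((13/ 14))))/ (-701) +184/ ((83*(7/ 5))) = 8367692/ 5294653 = 1.58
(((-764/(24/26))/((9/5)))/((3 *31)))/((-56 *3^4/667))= 8280805/11389896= 0.73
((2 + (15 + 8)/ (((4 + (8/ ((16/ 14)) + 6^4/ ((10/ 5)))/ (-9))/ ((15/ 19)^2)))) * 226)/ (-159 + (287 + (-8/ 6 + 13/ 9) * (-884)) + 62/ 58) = 23614632198/ 1799068409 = 13.13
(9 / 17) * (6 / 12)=9 / 34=0.26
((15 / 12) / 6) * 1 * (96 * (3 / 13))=4.62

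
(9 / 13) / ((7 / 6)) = 54 / 91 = 0.59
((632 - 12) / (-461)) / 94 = -310 / 21667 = -0.01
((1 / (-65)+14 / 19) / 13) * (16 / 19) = 14256 / 305045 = 0.05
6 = 6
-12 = -12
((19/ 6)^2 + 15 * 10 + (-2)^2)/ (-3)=-5905/ 108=-54.68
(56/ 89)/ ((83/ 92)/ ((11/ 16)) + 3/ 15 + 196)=0.00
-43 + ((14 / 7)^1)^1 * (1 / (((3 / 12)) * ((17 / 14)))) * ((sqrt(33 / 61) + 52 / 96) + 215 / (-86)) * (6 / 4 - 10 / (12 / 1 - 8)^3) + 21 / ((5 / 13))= -23407 / 4080 + 301 * sqrt(2013) / 2074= 0.77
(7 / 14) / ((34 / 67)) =67 / 68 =0.99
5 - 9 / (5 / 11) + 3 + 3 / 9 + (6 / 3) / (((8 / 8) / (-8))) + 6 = -322 / 15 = -21.47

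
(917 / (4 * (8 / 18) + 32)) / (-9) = -917 / 304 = -3.02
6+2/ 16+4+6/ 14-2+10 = 18.55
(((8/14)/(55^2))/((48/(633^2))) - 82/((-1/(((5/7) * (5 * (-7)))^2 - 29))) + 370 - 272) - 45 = 4144081063/84700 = 48926.58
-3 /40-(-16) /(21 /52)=33217 /840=39.54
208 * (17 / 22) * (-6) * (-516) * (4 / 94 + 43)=21418475.33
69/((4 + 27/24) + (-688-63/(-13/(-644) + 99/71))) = -11900936/125462091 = -0.09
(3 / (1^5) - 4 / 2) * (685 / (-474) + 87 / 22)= 6542 / 2607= 2.51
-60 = -60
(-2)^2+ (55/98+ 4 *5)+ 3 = 2701/98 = 27.56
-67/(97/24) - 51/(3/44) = -74164/97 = -764.58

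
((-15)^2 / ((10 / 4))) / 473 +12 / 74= 6168 / 17501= 0.35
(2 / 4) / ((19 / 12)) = 6 / 19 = 0.32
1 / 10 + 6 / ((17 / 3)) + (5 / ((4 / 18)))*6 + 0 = 136.16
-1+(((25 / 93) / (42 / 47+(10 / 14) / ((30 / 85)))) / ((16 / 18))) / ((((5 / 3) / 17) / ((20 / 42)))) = -177283 / 357058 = -0.50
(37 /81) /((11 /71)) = 2627 /891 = 2.95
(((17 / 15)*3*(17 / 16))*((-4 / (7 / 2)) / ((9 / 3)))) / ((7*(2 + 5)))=-289 / 10290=-0.03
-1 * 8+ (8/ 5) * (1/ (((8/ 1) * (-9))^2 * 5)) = -129599/ 16200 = -8.00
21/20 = 1.05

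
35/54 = 0.65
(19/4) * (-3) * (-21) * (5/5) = 1197/4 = 299.25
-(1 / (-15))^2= -1 / 225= -0.00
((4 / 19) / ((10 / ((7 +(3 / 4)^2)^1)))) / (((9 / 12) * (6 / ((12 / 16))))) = 121 / 4560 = 0.03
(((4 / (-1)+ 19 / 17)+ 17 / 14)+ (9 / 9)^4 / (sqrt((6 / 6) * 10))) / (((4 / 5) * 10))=-397 / 1904+ sqrt(10) / 80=-0.17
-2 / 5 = -0.40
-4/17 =-0.24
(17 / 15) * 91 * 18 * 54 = 501228 / 5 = 100245.60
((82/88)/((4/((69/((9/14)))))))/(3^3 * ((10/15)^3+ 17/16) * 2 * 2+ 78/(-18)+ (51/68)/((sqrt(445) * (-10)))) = 0.18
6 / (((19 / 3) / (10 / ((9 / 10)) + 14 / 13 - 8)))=980 / 247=3.97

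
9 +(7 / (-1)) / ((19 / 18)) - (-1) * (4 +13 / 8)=1215 / 152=7.99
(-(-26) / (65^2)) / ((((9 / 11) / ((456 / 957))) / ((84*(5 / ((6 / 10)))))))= 8512 / 3393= 2.51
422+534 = 956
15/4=3.75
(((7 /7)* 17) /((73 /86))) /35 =1462 /2555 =0.57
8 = 8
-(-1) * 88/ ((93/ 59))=55.83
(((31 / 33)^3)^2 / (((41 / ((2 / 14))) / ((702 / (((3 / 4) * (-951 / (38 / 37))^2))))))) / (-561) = -133281752797856 / 28605554442608341116303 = -0.00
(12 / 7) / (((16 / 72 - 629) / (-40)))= 4320 / 39613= 0.11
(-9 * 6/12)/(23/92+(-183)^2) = -18/133957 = -0.00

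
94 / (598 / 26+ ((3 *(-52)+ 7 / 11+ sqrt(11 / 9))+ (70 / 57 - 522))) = -24136054008 / 167702873765 - 12318042 *sqrt(11) / 167702873765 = -0.14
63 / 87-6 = -153 / 29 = -5.28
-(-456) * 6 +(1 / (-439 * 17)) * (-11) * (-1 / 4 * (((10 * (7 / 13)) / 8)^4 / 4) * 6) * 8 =149294141288463 / 54566590208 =2736.00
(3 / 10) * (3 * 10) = 9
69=69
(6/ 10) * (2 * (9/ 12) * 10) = 9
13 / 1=13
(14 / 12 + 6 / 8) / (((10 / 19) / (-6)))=-437 / 20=-21.85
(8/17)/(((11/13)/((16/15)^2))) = 26624/42075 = 0.63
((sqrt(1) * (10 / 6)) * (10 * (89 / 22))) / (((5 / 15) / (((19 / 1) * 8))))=338200 / 11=30745.45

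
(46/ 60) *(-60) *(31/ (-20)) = 713/ 10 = 71.30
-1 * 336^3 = -37933056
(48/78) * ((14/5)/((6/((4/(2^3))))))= 28/195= 0.14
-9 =-9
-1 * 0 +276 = 276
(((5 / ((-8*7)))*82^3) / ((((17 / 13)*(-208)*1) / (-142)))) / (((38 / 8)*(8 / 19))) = -24466955 / 1904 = -12850.29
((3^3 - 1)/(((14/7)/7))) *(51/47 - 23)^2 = 96541900/2209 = 43703.89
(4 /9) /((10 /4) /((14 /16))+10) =14 /405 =0.03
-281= -281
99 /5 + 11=154 /5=30.80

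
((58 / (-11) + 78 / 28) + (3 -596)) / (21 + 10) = -19.21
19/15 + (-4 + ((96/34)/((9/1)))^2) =-34267/13005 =-2.63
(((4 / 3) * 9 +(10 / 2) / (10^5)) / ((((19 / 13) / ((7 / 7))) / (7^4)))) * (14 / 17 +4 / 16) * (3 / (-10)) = -1640562115647 / 258400000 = -6348.92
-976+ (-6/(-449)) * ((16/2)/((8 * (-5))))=-2191126/2245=-976.00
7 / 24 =0.29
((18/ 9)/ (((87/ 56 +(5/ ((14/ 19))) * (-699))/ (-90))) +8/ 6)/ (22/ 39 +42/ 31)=0.71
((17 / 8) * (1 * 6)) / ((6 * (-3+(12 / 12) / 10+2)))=-85 / 36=-2.36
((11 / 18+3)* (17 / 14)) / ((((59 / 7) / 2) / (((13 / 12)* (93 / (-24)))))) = -445315 / 101952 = -4.37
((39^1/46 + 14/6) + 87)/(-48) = -12445/6624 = -1.88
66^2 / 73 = 4356 / 73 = 59.67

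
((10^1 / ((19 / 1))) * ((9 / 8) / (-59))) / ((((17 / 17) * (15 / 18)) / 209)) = -297 / 118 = -2.52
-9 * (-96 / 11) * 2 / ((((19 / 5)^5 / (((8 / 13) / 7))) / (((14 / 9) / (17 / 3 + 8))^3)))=627200000 / 24403696342597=0.00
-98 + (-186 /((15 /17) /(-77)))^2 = 6586618514 /25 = 263464740.56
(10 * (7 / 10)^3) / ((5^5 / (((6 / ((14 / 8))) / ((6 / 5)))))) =49 / 15625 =0.00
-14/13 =-1.08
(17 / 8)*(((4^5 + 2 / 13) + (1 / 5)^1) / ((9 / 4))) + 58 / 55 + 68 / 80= 4990213 / 5148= 969.35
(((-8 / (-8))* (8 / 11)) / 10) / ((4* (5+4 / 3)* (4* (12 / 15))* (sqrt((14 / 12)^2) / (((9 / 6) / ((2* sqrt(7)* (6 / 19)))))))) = 9* sqrt(7) / 34496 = 0.00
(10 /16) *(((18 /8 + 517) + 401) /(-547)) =-18405 /17504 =-1.05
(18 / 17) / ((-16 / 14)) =-63 / 68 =-0.93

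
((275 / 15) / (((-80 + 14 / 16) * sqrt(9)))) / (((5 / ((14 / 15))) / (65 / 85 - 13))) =256256 / 1452735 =0.18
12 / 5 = 2.40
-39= -39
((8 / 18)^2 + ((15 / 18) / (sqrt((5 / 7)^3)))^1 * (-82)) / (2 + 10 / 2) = 16 / 567 -41 * sqrt(35) / 15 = -16.14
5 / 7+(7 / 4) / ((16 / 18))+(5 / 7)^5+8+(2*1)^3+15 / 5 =11761657 / 537824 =21.87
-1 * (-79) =79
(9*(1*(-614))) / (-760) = 2763 / 380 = 7.27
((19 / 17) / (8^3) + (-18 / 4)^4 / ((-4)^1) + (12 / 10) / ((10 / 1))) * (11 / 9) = -245088943 / 1958400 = -125.15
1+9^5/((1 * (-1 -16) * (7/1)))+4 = -58454/119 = -491.21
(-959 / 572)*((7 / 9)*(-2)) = 6713 / 2574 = 2.61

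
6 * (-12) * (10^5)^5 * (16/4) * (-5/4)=3600000000000000000000000000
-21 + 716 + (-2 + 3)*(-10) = 685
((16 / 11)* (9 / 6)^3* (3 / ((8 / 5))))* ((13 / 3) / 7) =1755 / 308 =5.70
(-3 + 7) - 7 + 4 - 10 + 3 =-6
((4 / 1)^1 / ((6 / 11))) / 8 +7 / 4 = 8 / 3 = 2.67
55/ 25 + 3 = 26/ 5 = 5.20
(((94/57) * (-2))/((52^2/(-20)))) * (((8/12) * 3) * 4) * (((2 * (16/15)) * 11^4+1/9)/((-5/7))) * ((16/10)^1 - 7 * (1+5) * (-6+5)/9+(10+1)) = -958140433208/6502275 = -147354.65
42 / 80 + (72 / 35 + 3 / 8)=207 / 70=2.96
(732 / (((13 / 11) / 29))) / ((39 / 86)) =6693896 / 169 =39608.85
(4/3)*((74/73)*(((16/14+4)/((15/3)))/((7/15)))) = 2.98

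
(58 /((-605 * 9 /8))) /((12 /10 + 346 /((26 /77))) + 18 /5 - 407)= -3016 /22031559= -0.00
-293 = -293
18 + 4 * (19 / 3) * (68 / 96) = 647 / 18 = 35.94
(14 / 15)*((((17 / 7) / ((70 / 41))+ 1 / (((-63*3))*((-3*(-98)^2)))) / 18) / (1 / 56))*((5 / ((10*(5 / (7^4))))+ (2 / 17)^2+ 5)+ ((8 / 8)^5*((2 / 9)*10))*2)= 251393655961577 / 243889592625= 1030.77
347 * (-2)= -694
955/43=22.21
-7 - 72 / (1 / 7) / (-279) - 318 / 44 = -8471 / 682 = -12.42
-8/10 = -4/5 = -0.80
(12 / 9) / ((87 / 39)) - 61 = -5255 / 87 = -60.40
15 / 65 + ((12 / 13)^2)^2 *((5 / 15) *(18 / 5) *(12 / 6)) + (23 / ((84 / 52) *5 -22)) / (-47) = 2439860704 / 1214842135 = 2.01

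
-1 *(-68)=68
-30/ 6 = -5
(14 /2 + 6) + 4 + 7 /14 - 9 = 17 /2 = 8.50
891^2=793881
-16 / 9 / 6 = -8 / 27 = -0.30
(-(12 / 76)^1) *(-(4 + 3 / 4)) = 3 / 4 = 0.75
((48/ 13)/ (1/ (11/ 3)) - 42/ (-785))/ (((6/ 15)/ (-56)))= -3883768/ 2041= -1902.88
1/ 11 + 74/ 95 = 909/ 1045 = 0.87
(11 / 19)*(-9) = -99 / 19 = -5.21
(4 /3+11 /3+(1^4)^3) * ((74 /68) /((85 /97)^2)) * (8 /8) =1044399 /122825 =8.50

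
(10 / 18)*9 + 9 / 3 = 8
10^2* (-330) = -33000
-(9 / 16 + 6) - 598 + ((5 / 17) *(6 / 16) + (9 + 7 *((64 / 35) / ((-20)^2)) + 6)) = -20040287 / 34000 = -589.42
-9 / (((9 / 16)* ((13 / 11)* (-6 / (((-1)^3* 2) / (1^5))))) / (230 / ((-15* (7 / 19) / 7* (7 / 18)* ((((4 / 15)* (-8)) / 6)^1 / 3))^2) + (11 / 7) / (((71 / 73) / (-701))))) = -211341720623 / 271362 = -778818.41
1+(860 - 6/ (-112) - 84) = 43515/ 56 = 777.05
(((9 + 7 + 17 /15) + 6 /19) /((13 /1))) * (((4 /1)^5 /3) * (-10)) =-10184704 /2223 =-4581.51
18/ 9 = 2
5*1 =5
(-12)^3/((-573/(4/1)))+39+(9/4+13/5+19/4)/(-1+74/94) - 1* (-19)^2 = -1695398/4775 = -355.06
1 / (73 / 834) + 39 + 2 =3827 / 73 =52.42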